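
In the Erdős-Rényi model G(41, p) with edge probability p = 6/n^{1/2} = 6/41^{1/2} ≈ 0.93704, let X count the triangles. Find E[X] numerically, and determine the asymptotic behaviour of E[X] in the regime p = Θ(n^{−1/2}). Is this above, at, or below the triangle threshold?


Number of potential triangles: C(41, 3) = 10660.
Each occurs with probability p³ ≈ (0.93704)³ ≈ 8.2276909e-01.
By linearity: E[X] = C(41, 3)·p³ ≈ 10660 · 8.2276909e-01 ≈ 8770.71847.
Since α = 1/2 < 1, p = c/n^{1/2} ≫ 1/n is above the triangle threshold p ~ 1/n. Asymptotically E[X] ~ (c³/6)·n^{3(1−α)} = (6³/6)·n^{1.5} → ∞; triangles are abundant w.h.p.

E[X] ≈ 8770.71847; in regime p = Θ(1/n^{1/2}) E[X] diverges (above the triangle threshold p ~ 1/n).


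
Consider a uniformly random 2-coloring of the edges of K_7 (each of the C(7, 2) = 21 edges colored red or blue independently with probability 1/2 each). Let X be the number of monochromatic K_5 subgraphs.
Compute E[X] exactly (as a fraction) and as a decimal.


Let X = Σ_S X_S over the C(7, 5) = 21 subsets S of size 5, where X_S = 1 if the K_5 on S is monochromatic.
For a fixed S, the K_5 on S has C(5, 2) = 10 edges. P[all 10 edges red] = (1/2)^10, and likewise for blue, so P[monochromatic] = 2·(1/2)^10 = 2^{1 − 10} = 1/512.
By linearity of expectation: E[X] = C(7, 5) · 2^{1 − 10} = 21 · 1/512 = 21/512.
Numerically: E[X] ≈ 0.041016.

E[X] = C(7,5)·2^(1−C(5,2)) = 21/512 ≈ 0.041016.


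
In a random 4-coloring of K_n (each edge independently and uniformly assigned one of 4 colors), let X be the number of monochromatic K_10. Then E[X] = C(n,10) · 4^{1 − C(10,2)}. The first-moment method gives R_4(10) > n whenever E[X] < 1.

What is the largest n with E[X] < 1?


We need C(n, 10) · 4^{1 − 45} < 1, i.e. C(n, 10) < 4^{45 − 1} = 309485009821345068724781056.
Check values of n near the boundary:
  n = 2021: C(2021, 10) = 306347841644770462864800616; 306347841644770462864800616 < 309485009821345068724781056? YES
  n = 2022: C(2022, 10) = 307870445231474093395937796; 307870445231474093395937796 < 309485009821345068724781056? YES
  n = 2023: C(2023, 10) = 309399856285778485315440716; 309399856285778485315440716 < 309485009821345068724781056? YES
  n = 2024: C(2024, 10) = 310936101848269937576192656; 310936101848269937576192656 < 309485009821345068724781056? NO
The largest n with C(n, 10) < 309485009821345068724781056 is n = 2023 (where E[X] = 77349964071444621328860179/77371252455336267181195264 ≈ 0.9997). Hence R_4(10) > 2023, i.e. R_4(10) ≥ 2024.

Largest n = 2023; hence R_4(10) > 2023.


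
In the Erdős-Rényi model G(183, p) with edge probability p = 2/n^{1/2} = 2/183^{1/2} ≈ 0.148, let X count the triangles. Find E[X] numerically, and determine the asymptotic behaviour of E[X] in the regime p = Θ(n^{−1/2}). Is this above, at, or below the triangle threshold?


Number of potential triangles: C(183, 3) = 1004731.
Each occurs with probability p³ ≈ (0.148)³ ≈ 3.23157e-03.
By linearity: E[X] = C(183, 3)·p³ ≈ 1004731 · 3.23157e-03 ≈ 3246.857.
Since α = 1/2 < 1, p = c/n^{1/2} ≫ 1/n is above the triangle threshold p ~ 1/n. Asymptotically E[X] ~ (c³/6)·n^{3(1−α)} = (2³/6)·n^{1.5} → ∞; triangles are abundant w.h.p.

E[X] ≈ 3246.857; in regime p = Θ(1/n^{1/2}) E[X] diverges (above the triangle threshold p ~ 1/n).


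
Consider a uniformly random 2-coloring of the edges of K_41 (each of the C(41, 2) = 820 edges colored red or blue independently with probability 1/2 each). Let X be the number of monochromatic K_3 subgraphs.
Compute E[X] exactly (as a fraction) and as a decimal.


Let X = Σ_S X_S over the C(41, 3) = 10660 subsets S of size 3, where X_S = 1 if the K_3 on S is monochromatic.
For a fixed S, the K_3 on S has C(3, 2) = 3 edges. P[all 3 edges red] = (1/2)^3, and likewise for blue, so P[monochromatic] = 2·(1/2)^3 = 2^{1 − 3} = 1/4.
Summing: E[X] = C(41, 3) · 2^{1 − 3} = 10660 · 1/4 = 2665.
Numerically: E[X] ≈ 2665.0000.

E[X] = C(41,3)·2^(1−C(3,2)) = 2665 ≈ 2665.0000.


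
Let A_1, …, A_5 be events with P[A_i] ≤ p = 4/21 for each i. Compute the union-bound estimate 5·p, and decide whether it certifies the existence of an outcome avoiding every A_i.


Union bound: P[∪_{i=1}^{5} A_i] ≤ Σ_i P[A_i] ≤ 5·p = 5·(4/21) = 20/21.
Numerically: 20/21 ≈ 0.95238.
Is 20/21 < 1? YES.
Since P[∪ A_i] ≤ 20/21 < 1, the complement has P[∩ A_i^c] ≥ 1 − 20/21 = 1/21 > 0, so some outcome avoids every A_i.

5·p = 20/21 ≈ 0.95238; existence CERTIFIED by the union bound.


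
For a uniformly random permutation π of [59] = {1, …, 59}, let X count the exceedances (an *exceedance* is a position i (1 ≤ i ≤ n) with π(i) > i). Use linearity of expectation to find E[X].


Write X = Σ_{i=1}^{59} X_i, where X_i = 1_{π(i) > i}.
For each fixed i, π(i) is uniform over {1, …, 59} (marginal of a uniform permutation), so P[π(i) > i] = (n − i)/n. Summing: Σ_{i=1}^{59} (n − i)/n = (0 + 1 + … + 58)/59 = 59(59 − 1)/(2·59) = (59 − 1)/2.
Hence E[X] = Σ_{i=1}^{59} (59 − i)/59 = 29 ≈ 29.000.

E[X] = 29 = 29.000.


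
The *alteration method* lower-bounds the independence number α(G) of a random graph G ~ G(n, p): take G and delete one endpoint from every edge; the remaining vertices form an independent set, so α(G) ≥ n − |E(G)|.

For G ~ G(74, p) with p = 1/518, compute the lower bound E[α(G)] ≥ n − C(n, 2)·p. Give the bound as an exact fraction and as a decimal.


E[|E(G)|] = C(74, 2)·p = 2701 · (1/518) = 73/14.
E[α(G)] ≥ n − E[|E(G)|] = 74 − 73/14 = 963/14.
Numerically: ≈ 68.7857.
(This is only a lower bound; the true E[α(G)] may be larger.)

E[α(G)] ≥ 963/14 ≈ 68.7857.


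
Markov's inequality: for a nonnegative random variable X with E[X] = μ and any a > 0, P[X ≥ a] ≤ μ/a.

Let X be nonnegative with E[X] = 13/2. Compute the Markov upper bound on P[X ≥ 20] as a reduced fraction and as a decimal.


μ = E[X] = 13/2, a = 20.
Markov: P[X ≥ 20] ≤ μ/a = (13/2)/20 = 13/40.
Numerically: ≈ 0.3250.
(Since a = 20 > μ = 6.5000, the bound 13/40 is < 1 and informative.)

P[X ≥ 20] ≤ 13/40 ≈ 0.3250.


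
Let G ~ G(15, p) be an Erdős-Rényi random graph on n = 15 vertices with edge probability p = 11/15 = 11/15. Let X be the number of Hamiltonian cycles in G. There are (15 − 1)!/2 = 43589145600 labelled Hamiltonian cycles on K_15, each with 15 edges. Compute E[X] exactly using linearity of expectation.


K_15 has (15 − 1)!/2 = 43589145600 labelled Hamiltonian cycles.
For each such Hamiltonian cycle H, let X_H = 1 if all 15 edges of H are present in G. Then P[X_H = 1] = p^{15} = (11/15)^{15} = 4177248169415651/437893890380859375.
By linearity of expectation: E[X] = Σ_H E[X_H] = 43589145600 · p^{15} = 43589145600 · 4177248169415651/437893890380859375 = 29972457393249757754368/72081298828125.
Numerically: E[X] ≈ 4.158e+08.

E[X] = 43589145600 · (11/15)^{15} = 29972457393249757754368/72081298828125 ≈ 4.158e+08.


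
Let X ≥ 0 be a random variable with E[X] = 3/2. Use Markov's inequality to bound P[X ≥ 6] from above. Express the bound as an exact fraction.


μ = E[X] = 3/2, a = 6.
Markov: P[X ≥ 6] ≤ μ/a = (3/2)/6 = 1/4.
Numerically: ≈ 0.25000.
(Since a = 6 > μ = 1.50000, the bound 1/4 is < 1 and informative.)

P[X ≥ 6] ≤ 1/4 ≈ 0.25000.


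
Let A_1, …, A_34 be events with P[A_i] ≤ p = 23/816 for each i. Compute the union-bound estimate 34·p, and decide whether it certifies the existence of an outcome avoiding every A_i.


Union bound: P[∪_{i=1}^{34} A_i] ≤ Σ_i P[A_i] ≤ 34·p = 34·(23/816) = 23/24.
Numerically: 23/24 ≈ 0.9583.
Is 23/24 < 1? YES.
Since P[∪ A_i] ≤ 23/24 < 1, the complement has P[∩ A_i^c] ≥ 1 − 23/24 = 1/24 > 0, so some outcome avoids every A_i.

34·p = 23/24 ≈ 0.9583; existence CERTIFIED by the union bound.


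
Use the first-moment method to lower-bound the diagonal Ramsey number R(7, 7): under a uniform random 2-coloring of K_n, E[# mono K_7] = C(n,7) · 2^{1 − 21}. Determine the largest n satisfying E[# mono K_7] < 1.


We need C(n, 7) · 2^{1 − 21} < 1, i.e. C(n, 7) < 2^{21 − 1} = 1048576.
Check values of n near the boundary:
  n = 24: C(24, 7) = 346104; 346104 < 1048576? YES
  n = 25: C(25, 7) = 480700; 480700 < 1048576? YES
  n = 26: C(26, 7) = 657800; 657800 < 1048576? YES
  n = 27: C(27, 7) = 888030; 888030 < 1048576? YES
  n = 28: C(28, 7) = 1184040; 1184040 < 1048576? NO
  n = 29: C(29, 7) = 1560780; 1560780 < 1048576? NO
The largest n with C(n, 7) < 1048576 is n = 27 (where E[X] = 444015/524288 ≈ 0.84689). Hence R(7, 7) > 27, i.e. R(7, 7) ≥ 28.

Largest n = 27; hence R(7, 7) > 27.


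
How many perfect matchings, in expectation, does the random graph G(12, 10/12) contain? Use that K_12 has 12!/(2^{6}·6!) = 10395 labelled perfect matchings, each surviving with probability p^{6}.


K_12 has 12!/(2^{6}·6!) = 10395 labelled perfect matchings.
For each such perfect matching H, let X_H = 1 if all 6 edges of H are present in G. Then P[X_H = 1] = p^{6} = (5/6)^{6} = 15625/46656.
By linearity: E[X] = Σ_H E[X_H] = 10395 · p^{6} = 10395 · 15625/46656 = 6015625/1728.
Numerically: E[X] ≈ 3481.26.

E[X] = 10395 · (5/6)^{6} = 6015625/1728 ≈ 3481.26.


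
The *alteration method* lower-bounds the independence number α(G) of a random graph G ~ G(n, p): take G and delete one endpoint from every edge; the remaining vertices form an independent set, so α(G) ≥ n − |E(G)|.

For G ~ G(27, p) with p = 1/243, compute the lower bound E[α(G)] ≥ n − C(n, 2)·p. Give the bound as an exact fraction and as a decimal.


E[|E(G)|] = C(27, 2)·p = 351 · (1/243) = 13/9.
E[α(G)] ≥ n − E[|E(G)|] = 27 − 13/9 = 230/9.
Numerically: ≈ 25.555556.
(This is only a lower bound; the true E[α(G)] may be larger.)

E[α(G)] ≥ 230/9 ≈ 25.555556.


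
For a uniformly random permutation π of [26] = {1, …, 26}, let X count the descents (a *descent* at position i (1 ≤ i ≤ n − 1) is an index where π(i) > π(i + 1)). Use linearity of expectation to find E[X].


Write X = Σ X_I over i = 1, …, 25, with X_I the indicator of one descent.
There are 25 indicators.
For each fixed i, the pair (π(i), π(i+1)) is a uniformly random ordered pair of distinct values from {1, …, 26}; by symmetry P[π(i) > π(i+1)] = 1/2.
By linearity: E[X] = 25 · (1/2) = (26 − 1) · (1/2) = 25/2 ≈ 12.5000.

E[X] = 25/2 = 12.5000.


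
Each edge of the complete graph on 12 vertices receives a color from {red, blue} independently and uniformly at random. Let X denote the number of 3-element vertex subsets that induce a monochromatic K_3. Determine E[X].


Let X = Σ_S X_S over the C(12, 3) = 220 subsets S of size 3, where X_S = 1 if the K_3 on S is monochromatic.
For a fixed S, the K_3 on S has C(3, 2) = 3 edges. P[all 3 edges red] = (1/2)^3, and likewise for blue, so P[monochromatic] = 2·(1/2)^3 = 2^{1 − 3} = 1/4.
By linearity of expectation: E[X] = C(12, 3) · 2^{1 − 3} = 220 · 1/4 = 55.
Numerically: E[X] ≈ 55.00000.

E[X] = C(12,3)·2^(1−C(3,2)) = 55 ≈ 55.00000.


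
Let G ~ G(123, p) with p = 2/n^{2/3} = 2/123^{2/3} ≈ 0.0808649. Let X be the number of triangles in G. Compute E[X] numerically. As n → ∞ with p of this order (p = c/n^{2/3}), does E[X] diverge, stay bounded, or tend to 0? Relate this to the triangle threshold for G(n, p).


Number of potential triangles: C(123, 3) = 302621.
Each occurs with probability p³ ≈ (0.0808649)³ ≈ 5.28785776e-04.
By linearity: E[X] = C(123, 3)·p³ ≈ 302621 · 5.28785776e-04 ≈ 160.021680.
Since α = 2/3 < 1, p = c/n^{2/3} ≫ 1/n is above the triangle threshold p ~ 1/n. Asymptotically E[X] ~ (c³/6)·n^{3(1−α)} = (2³/6)·n^{1} → ∞; triangles are abundant w.h.p.

E[X] ≈ 160.021680; in regime p = Θ(1/n^{2/3}) E[X] diverges (above the triangle threshold p ~ 1/n).


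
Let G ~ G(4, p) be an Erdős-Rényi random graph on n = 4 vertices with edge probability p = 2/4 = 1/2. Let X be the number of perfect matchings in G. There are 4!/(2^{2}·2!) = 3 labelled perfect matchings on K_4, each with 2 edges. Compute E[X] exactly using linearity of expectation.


K_4 has 4!/(2^{2}·2!) = 3 labelled perfect matchings.
For each such perfect matching H, let X_H = 1 if all 2 edges of H are present in G. Then P[X_H = 1] = p^{2} = (1/2)^{2} = 1/4.
By linearity of expectation: E[X] = Σ_H E[X_H] = 3 · p^{2} = 3 · 1/4 = 3/4.
Numerically: E[X] ≈ 0.75.

E[X] = 3 · (1/2)^{2} = 3/4 ≈ 0.75.


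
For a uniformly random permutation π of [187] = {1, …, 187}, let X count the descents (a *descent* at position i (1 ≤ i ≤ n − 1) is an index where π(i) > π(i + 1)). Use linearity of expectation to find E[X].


Write X = Σ X_I over i = 1, …, 186, with X_I the indicator of one descent.
There are 186 indicators.
For each fixed i, the pair (π(i), π(i+1)) is a uniformly random ordered pair of distinct values from {1, …, 187}; by symmetry P[π(i) > π(i+1)] = 1/2.
By linearity: E[X] = 186 · (1/2) = (187 − 1) · (1/2) = 93 ≈ 93.00000.

E[X] = 93 = 93.00000.


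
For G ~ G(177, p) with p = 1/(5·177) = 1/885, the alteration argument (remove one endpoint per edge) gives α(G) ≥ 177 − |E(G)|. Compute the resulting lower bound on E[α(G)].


E[|E(G)|] = C(177, 2)·p = 15576 · (1/885) = 88/5.
E[α(G)] ≥ n − E[|E(G)|] = 177 − 88/5 = 797/5.
Numerically: ≈ 159.40000.
(This is only a lower bound; the true E[α(G)] may be larger.)

E[α(G)] ≥ 797/5 ≈ 159.40000.


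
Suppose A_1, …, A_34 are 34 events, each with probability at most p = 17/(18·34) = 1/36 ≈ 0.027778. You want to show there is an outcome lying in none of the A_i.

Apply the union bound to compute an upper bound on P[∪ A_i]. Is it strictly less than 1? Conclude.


Union bound: P[∪_{i=1}^{34} A_i] ≤ Σ_i P[A_i] ≤ 34·p = 34·(1/36) = 17/18.
Numerically: 17/18 ≈ 0.944444.
Is 17/18 < 1? YES.
Since P[∪ A_i] ≤ 17/18 < 1, the complement has P[∩ A_i^c] ≥ 1 − 17/18 = 1/18 > 0, so some outcome avoids every A_i.

34·p = 17/18 ≈ 0.944444; existence CERTIFIED by the union bound.


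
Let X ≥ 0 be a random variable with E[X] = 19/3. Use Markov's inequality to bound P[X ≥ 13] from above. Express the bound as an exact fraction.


μ = E[X] = 19/3, a = 13.
Markov: P[X ≥ 13] ≤ μ/a = (19/3)/13 = 19/39.
Numerically: ≈ 0.487179.
(Since a = 13 > μ = 6.333333, the bound 19/39 is < 1 and informative.)

P[X ≥ 13] ≤ 19/39 ≈ 0.487179.


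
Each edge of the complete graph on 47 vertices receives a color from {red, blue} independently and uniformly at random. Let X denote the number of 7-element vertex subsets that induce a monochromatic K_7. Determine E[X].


Let X = Σ_S X_S over the C(47, 7) = 62891499 subsets S of size 7, where X_S = 1 if the K_7 on S is monochromatic.
For a fixed S, the K_7 on S has C(7, 2) = 21 edges. P[all 21 edges red] = (1/2)^21, and likewise for blue, so P[monochromatic] = 2·(1/2)^21 = 2^{1 − 21} = 1/1048576.
Summing: E[X] = C(47, 7) · 2^{1 − 21} = 62891499 · 1/1048576 = 62891499/1048576.
Numerically: E[X] ≈ 59.978007.

E[X] = C(47,7)·2^(1−C(7,2)) = 62891499/1048576 ≈ 59.978007.


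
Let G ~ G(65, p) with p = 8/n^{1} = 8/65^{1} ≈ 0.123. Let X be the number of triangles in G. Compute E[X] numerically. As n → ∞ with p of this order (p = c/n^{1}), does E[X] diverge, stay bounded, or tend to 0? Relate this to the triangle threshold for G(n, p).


Number of potential triangles: C(65, 3) = 43680.
Each occurs with probability p³ ≈ (0.123)³ ≈ 1.86436e-03.
By linearity: E[X] = C(65, 3)·p³ ≈ 43680 · 1.86436e-03 ≈ 81.435.
Here α = 1, so p = 8/n is exactly at the triangle threshold p ~ 1/n. Asymptotically E[X] → c³/6 = 8³/6 = 256/3 ≈ 85.333, a bounded constant. In this regime the triangle count is asymptotically Poisson(c³/6).

E[X] ≈ 81.435; in regime p = Θ(1/n^{1}) E[X] stays bounded (at the triangle threshold p ~ 1/n).


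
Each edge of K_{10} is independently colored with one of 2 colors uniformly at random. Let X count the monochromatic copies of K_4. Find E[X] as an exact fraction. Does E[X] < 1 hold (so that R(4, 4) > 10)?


E[X] = C(10, 4) · 2^{1 − 6} = 210 · 2^{−5} = 210/32.
As a reduced fraction: E[X] = 105/16 ≈ 6.562.
Is E[X] < 1? NO.
Since E[X] ≥ 1, the first-moment bound is inconclusive at n = 10; it does NOT by itself certify R(4, 4) > 10.

E[X] = 105/16 ≈ 6.562; E[X] ≥ 1; first-moment method inconclusive here.


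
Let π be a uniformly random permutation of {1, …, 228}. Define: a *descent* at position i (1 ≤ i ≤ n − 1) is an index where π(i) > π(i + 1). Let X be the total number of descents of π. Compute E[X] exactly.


Write X = Σ X_I over i = 1, …, 227, with X_I the indicator of one descent.
There are 227 indicators.
For each fixed i, the pair (π(i), π(i+1)) is a uniformly random ordered pair of distinct values from {1, …, 228}; by symmetry P[π(i) > π(i+1)] = 1/2.
By linearity: E[X] = 227 · (1/2) = (228 − 1) · (1/2) = 227/2 ≈ 113.5000.

E[X] = 227/2 = 113.5000.


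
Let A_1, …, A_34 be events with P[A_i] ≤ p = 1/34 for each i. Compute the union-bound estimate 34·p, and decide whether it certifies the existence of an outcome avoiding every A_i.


Union bound: P[∪_{i=1}^{34} A_i] ≤ Σ_i P[A_i] ≤ 34·p = 34·(1/34) = 1.
Numerically: 1 ≈ 1.000.
Is 1 < 1? NO.
Since the bound 1 is ≥ 1, the union bound is uninformative here; it does NOT by itself certify existence.

34·p = 1 ≈ 1.000; existence NOT certified by the union bound.


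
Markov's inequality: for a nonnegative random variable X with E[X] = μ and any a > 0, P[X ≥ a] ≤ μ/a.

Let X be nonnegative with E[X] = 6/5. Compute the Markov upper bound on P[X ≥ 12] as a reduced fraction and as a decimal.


μ = E[X] = 6/5, a = 12.
Markov: P[X ≥ 12] ≤ μ/a = (6/5)/12 = 1/10.
Numerically: ≈ 0.10000.
(Since a = 12 > μ = 1.20000, the bound 1/10 is < 1 and informative.)

P[X ≥ 12] ≤ 1/10 ≈ 0.10000.


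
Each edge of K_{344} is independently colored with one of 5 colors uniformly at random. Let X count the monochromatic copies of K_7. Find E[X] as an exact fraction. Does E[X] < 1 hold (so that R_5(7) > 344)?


E[X] = C(344, 7) · 5^{1 − 21} = 106364775244728 · 5^{−20} = 106364775244728/95367431640625.
As a reduced fraction: E[X] = 106364775244728/95367431640625 ≈ 1.115.
Is E[X] < 1? NO.
Since E[X] ≥ 1, the first-moment bound is inconclusive at n = 344; it does NOT by itself certify R_5(7) > 344.

E[X] = 106364775244728/95367431640625 ≈ 1.115; E[X] ≥ 1; first-moment method inconclusive here.


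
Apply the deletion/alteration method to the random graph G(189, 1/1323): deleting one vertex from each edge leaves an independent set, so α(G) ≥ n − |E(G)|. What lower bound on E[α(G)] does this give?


E[|E(G)|] = C(189, 2)·p = 17766 · (1/1323) = 94/7.
E[α(G)] ≥ n − E[|E(G)|] = 189 − 94/7 = 1229/7.
Numerically: ≈ 175.571.
(This is only a lower bound; the true E[α(G)] may be larger.)

E[α(G)] ≥ 1229/7 ≈ 175.571.


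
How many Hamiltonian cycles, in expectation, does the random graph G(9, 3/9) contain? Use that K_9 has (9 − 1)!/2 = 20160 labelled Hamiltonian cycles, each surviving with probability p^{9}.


K_9 has (9 − 1)!/2 = 20160 labelled Hamiltonian cycles.
For each such Hamiltonian cycle H, let X_H = 1 if all 9 edges of H are present in G. Then P[X_H = 1] = p^{9} = (1/3)^{9} = 1/19683.
By linearity of expectation: E[X] = Σ_H E[X_H] = 20160 · p^{9} = 20160 · 1/19683 = 2240/2187.
Numerically: E[X] ≈ 1.02.

E[X] = 20160 · (1/3)^{9} = 2240/2187 ≈ 1.02.


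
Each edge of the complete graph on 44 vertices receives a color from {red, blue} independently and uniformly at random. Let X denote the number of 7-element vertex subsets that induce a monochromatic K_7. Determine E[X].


Let X = Σ_S X_S over the C(44, 7) = 38320568 subsets S of size 7, where X_S = 1 if the K_7 on S is monochromatic.
For a fixed S, the K_7 on S has C(7, 2) = 21 edges. P[all 21 edges red] = (1/2)^21, and likewise for blue, so P[monochromatic] = 2·(1/2)^21 = 2^{1 − 21} = 1/1048576.
Summing: E[X] = C(44, 7) · 2^{1 − 21} = 38320568 · 1/1048576 = 4790071/131072.
Numerically: E[X] ≈ 36.54534.

E[X] = C(44,7)·2^(1−C(7,2)) = 4790071/131072 ≈ 36.54534.


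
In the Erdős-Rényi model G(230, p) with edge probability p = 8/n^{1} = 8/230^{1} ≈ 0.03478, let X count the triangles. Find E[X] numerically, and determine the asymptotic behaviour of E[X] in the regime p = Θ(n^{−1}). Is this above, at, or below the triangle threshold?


Number of potential triangles: C(230, 3) = 2001460.
Each occurs with probability p³ ≈ (0.03478)³ ≈ 4.208104e-05.
By linearity: E[X] = C(230, 3)·p³ ≈ 2001460 · 4.208104e-05 ≈ 84.2235.
Here α = 1, so p = 8/n is exactly at the triangle threshold p ~ 1/n. Asymptotically E[X] → c³/6 = 8³/6 = 256/3 ≈ 85.3333, a bounded constant. In this regime the triangle count is asymptotically Poisson(c³/6).

E[X] ≈ 84.2235; in regime p = Θ(1/n^{1}) E[X] stays bounded (at the triangle threshold p ~ 1/n).


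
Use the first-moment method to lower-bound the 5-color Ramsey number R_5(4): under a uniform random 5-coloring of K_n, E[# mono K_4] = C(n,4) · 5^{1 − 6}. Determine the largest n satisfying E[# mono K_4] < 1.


We need C(n, 4) · 5^{1 − 6} < 1, i.e. C(n, 4) < 5^{6 − 1} = 3125.
Check values of n near the boundary:
  n = 17: C(17, 4) = 2380; 2380 < 3125? YES
  n = 18: C(18, 4) = 3060; 3060 < 3125? YES
  n = 19: C(19, 4) = 3876; 3876 < 3125? NO
  n = 20: C(20, 4) = 4845; 4845 < 3125? NO
The largest n with C(n, 4) < 3125 is n = 18 (where E[X] = 612/625 ≈ 0.97920). Hence R_5(4) > 18, i.e. R_5(4) ≥ 19.

Largest n = 18; hence R_5(4) > 18.


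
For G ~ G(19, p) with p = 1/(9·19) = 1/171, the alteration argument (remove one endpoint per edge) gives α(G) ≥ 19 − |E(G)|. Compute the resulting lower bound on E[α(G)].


E[|E(G)|] = C(19, 2)·p = 171 · (1/171) = 1.
E[α(G)] ≥ n − E[|E(G)|] = 19 − 1 = 18.
Numerically: ≈ 18.000000.
(This is only a lower bound; the true E[α(G)] may be larger.)

E[α(G)] ≥ 18 ≈ 18.000000.


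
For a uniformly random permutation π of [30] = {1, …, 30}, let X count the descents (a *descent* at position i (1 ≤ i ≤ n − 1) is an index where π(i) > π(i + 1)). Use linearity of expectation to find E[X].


Write X = Σ X_I over i = 1, …, 29, with X_I the indicator of one descent.
There are 29 indicators.
For each fixed i, the pair (π(i), π(i+1)) is a uniformly random ordered pair of distinct values from {1, …, 30}; by symmetry P[π(i) > π(i+1)] = 1/2.
By linearity: E[X] = 29 · (1/2) = (30 − 1) · (1/2) = 29/2 ≈ 14.500000.

E[X] = 29/2 = 14.500000.


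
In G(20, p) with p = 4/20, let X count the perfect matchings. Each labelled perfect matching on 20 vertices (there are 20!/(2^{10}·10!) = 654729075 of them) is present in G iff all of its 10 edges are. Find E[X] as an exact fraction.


K_20 has 20!/(2^{10}·10!) = 654729075 labelled perfect matchings.
For each such perfect matching H, let X_H = 1 if all 10 edges of H are present in G. Then P[X_H = 1] = p^{10} = (1/5)^{10} = 1/9765625.
Summing the indicators: E[X] = Σ_H E[X_H] = 654729075 · p^{10} = 654729075 · 1/9765625 = 26189163/390625.
Numerically: E[X] ≈ 67.04.

E[X] = 654729075 · (1/5)^{10} = 26189163/390625 ≈ 67.04.


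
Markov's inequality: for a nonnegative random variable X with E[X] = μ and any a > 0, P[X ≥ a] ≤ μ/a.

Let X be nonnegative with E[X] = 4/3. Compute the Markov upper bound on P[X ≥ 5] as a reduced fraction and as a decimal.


μ = E[X] = 4/3, a = 5.
Markov: P[X ≥ 5] ≤ μ/a = (4/3)/5 = 4/15.
Numerically: ≈ 0.2667.
(Since a = 5 > μ = 1.3333, the bound 4/15 is < 1 and informative.)

P[X ≥ 5] ≤ 4/15 ≈ 0.2667.


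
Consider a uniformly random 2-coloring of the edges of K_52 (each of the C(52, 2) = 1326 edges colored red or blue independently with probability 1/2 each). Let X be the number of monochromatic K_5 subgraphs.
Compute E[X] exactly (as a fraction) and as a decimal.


Let X = Σ_S X_S over the C(52, 5) = 2598960 subsets S of size 5, where X_S = 1 if the K_5 on S is monochromatic.
For a fixed S, the K_5 on S has C(5, 2) = 10 edges. P[all 10 edges red] = (1/2)^10, and likewise for blue, so P[monochromatic] = 2·(1/2)^10 = 2^{1 − 10} = 1/512.
By linearity of expectation: E[X] = C(52, 5) · 2^{1 − 10} = 2598960 · 1/512 = 162435/32.
Numerically: E[X] ≈ 5076.0938.

E[X] = C(52,5)·2^(1−C(5,2)) = 162435/32 ≈ 5076.0938.


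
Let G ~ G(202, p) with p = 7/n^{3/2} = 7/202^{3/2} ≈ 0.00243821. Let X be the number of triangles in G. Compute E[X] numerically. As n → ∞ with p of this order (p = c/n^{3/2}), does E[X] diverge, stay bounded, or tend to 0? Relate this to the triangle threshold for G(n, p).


Number of potential triangles: C(202, 3) = 1353400.
Each occurs with probability p³ ≈ (0.00243821)³ ≈ 1.44948244e-08.
By linearity: E[X] = C(202, 3)·p³ ≈ 1353400 · 1.44948244e-08 ≈ 0.019617.
Since α = 3/2 > 1, p = c/n^{3/2} = o(1/n) is below the triangle threshold p ~ 1/n. Asymptotically E[X] ~ (c³/6)·n^{3(1−α)} = (7³/6)·n^{-1.5} → 0, so by Markov's inequality G has no triangles w.h.p.

E[X] ≈ 0.019617; in regime p = Θ(1/n^{3/2}) E[X] tends to 0 (below the triangle threshold p ~ 1/n).


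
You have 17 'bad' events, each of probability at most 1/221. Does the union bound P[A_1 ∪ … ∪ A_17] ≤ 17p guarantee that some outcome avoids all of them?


Union bound: P[∪_{i=1}^{17} A_i] ≤ Σ_i P[A_i] ≤ 17·p = 17·(1/221) = 1/13.
Numerically: 1/13 ≈ 0.07692.
Is 1/13 < 1? YES.
Since P[∪ A_i] ≤ 1/13 < 1, the complement has P[∩ A_i^c] ≥ 1 − 1/13 = 12/13 > 0, so some outcome avoids every A_i.

17·p = 1/13 ≈ 0.07692; existence CERTIFIED by the union bound.


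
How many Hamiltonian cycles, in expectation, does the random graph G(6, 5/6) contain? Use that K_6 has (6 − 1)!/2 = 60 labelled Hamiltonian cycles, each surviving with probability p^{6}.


K_6 has (6 − 1)!/2 = 60 labelled Hamiltonian cycles.
For each such Hamiltonian cycle H, let X_H = 1 if all 6 edges of H are present in G. Then P[X_H = 1] = p^{6} = (5/6)^{6} = 15625/46656.
By linearity: E[X] = Σ_H E[X_H] = 60 · p^{6} = 60 · 15625/46656 = 78125/3888.
Numerically: E[X] ≈ 20.0939.

E[X] = 60 · (5/6)^{6} = 78125/3888 ≈ 20.0939.


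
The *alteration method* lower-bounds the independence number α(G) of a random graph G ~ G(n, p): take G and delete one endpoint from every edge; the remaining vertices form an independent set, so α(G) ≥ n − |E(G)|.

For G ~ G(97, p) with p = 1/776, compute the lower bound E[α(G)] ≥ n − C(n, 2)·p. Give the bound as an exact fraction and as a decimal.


E[|E(G)|] = C(97, 2)·p = 4656 · (1/776) = 6.
E[α(G)] ≥ n − E[|E(G)|] = 97 − 6 = 91.
Numerically: ≈ 91.000.
(This is only a lower bound; the true E[α(G)] may be larger.)

E[α(G)] ≥ 91 ≈ 91.000.


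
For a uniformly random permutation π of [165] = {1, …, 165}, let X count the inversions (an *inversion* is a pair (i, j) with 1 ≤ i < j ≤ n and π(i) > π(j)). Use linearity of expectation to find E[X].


Write X = Σ X_I over the C(165, 2) = 13530 pairs i < j, with X_I the indicator of one inversion.
There are 13530 indicators.
For each fixed pair i < j, the values π(i) and π(j) are two distinct elements of {1, …, 165} in uniformly random order; by symmetry P[π(i) > π(j)] = 1/2.
By linearity: E[X] = 13530 · (1/2) = C(165, 2) · (1/2) = 13530/2 = 6765 ≈ 6765.000.

E[X] = 6765 = 6765.000.


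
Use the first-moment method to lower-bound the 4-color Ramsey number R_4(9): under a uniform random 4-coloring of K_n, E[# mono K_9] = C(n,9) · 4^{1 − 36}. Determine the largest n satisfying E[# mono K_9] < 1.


We need C(n, 9) · 4^{1 − 36} < 1, i.e. C(n, 9) < 4^{36 − 1} = 1180591620717411303424.
Check values of n near the boundary:
  n = 909: C(909, 9) = 1122169012923711463931; 1122169012923711463931 < 1180591620717411303424? YES
  n = 910: C(910, 9) = 1133378248346922788210; 1133378248346922788210 < 1180591620717411303424? YES
  n = 911: C(911, 9) = 1144686900492291197405; 1144686900492291197405 < 1180591620717411303424? YES
  n = 912: C(912, 9) = 1156095740032081475120; 1156095740032081475120 < 1180591620717411303424? YES
  n = 913: C(913, 9) = 1167605542753639808390; 1167605542753639808390 < 1180591620717411303424? YES
  n = 914: C(914, 9) = 1179217089587653905932; 1179217089587653905932 < 1180591620717411303424? YES
  n = 915: C(915, 9) = 1190931166636537885130; 1190931166636537885130 < 1180591620717411303424? NO
  n = 916: C(916, 9) = 1202748565202942340440; 1202748565202942340440 < 1180591620717411303424? NO
The largest n with C(n, 9) < 1180591620717411303424 is n = 914 (where E[X] = 294804272396913476483/295147905179352825856 ≈ 0.9988). Hence R_4(9) > 914, i.e. R_4(9) ≥ 915.

Largest n = 914; hence R_4(9) > 914.


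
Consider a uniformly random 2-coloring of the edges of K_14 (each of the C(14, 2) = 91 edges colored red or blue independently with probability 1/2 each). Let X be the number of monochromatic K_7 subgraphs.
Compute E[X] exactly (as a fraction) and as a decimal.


Let X = Σ_S X_S over the C(14, 7) = 3432 subsets S of size 7, where X_S = 1 if the K_7 on S is monochromatic.
For a fixed S, the K_7 on S has C(7, 2) = 21 edges. P[all 21 edges red] = (1/2)^21, and likewise for blue, so P[monochromatic] = 2·(1/2)^21 = 2^{1 − 21} = 1/1048576.
By linearity of expectation: E[X] = C(14, 7) · 2^{1 − 21} = 3432 · 1/1048576 = 429/131072.
Numerically: E[X] ≈ 0.00327.

E[X] = C(14,7)·2^(1−C(7,2)) = 429/131072 ≈ 0.00327.


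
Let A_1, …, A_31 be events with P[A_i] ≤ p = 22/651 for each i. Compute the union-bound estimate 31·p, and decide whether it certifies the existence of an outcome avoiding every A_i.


Union bound: P[∪_{i=1}^{31} A_i] ≤ Σ_i P[A_i] ≤ 31·p = 31·(22/651) = 22/21.
Numerically: 22/21 ≈ 1.048.
Is 22/21 < 1? NO.
Since the bound 22/21 is ≥ 1, the union bound is uninformative here; it does NOT by itself certify existence.

31·p = 22/21 ≈ 1.048; existence NOT certified by the union bound.


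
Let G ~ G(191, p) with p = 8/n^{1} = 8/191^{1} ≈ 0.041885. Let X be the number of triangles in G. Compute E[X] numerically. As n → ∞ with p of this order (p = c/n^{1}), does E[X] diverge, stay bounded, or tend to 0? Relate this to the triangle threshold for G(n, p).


Number of potential triangles: C(191, 3) = 1143135.
Each occurs with probability p³ ≈ (0.041885)³ ≈ 7.3480120e-05.
By linearity: E[X] = C(191, 3)·p³ ≈ 1143135 · 7.3480120e-05 ≈ 83.99770.
Here α = 1, so p = 8/n is exactly at the triangle threshold p ~ 1/n. Asymptotically E[X] → c³/6 = 8³/6 = 256/3 ≈ 85.33333, a bounded constant. In this regime the triangle count is asymptotically Poisson(c³/6).

E[X] ≈ 83.99770; in regime p = Θ(1/n^{1}) E[X] stays bounded (at the triangle threshold p ~ 1/n).


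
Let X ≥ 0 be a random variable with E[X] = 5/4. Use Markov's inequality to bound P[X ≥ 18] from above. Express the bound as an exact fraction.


μ = E[X] = 5/4, a = 18.
Markov: P[X ≥ 18] ≤ μ/a = (5/4)/18 = 5/72.
Numerically: ≈ 0.069.
(Since a = 18 > μ = 1.250, the bound 5/72 is < 1 and informative.)

P[X ≥ 18] ≤ 5/72 ≈ 0.069.


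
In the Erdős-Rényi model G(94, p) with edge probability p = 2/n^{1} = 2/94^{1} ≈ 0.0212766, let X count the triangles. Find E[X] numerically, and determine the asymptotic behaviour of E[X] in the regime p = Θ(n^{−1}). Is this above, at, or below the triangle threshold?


Number of potential triangles: C(94, 3) = 134044.
Each occurs with probability p³ ≈ (0.0212766)³ ≈ 9.63177716e-06.
By linearity: E[X] = C(94, 3)·p³ ≈ 134044 · 9.63177716e-06 ≈ 1.291082.
Here α = 1, so p = 2/n is exactly at the triangle threshold p ~ 1/n. Asymptotically E[X] → c³/6 = 2³/6 = 4/3 ≈ 1.333333, a bounded constant. In this regime the triangle count is asymptotically Poisson(c³/6).

E[X] ≈ 1.291082; in regime p = Θ(1/n^{1}) E[X] stays bounded (at the triangle threshold p ~ 1/n).


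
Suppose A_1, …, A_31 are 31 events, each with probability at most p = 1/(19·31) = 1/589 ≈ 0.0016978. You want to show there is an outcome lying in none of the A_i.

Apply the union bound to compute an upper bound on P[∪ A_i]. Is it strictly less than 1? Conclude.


Union bound: P[∪_{i=1}^{31} A_i] ≤ Σ_i P[A_i] ≤ 31·p = 31·(1/589) = 1/19.
Numerically: 1/19 ≈ 0.0526316.
Is 1/19 < 1? YES.
Since P[∪ A_i] ≤ 1/19 < 1, the complement has P[∩ A_i^c] ≥ 1 − 1/19 = 18/19 > 0, so some outcome avoids every A_i.

31·p = 1/19 ≈ 0.0526316; existence CERTIFIED by the union bound.


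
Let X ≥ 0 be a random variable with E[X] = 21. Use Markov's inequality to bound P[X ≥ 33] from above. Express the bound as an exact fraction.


μ = E[X] = 21, a = 33.
Markov: P[X ≥ 33] ≤ μ/a = (21)/33 = 7/11.
Numerically: ≈ 0.6364.
(Since a = 33 > μ = 21.0000, the bound 7/11 is < 1 and informative.)

P[X ≥ 33] ≤ 7/11 ≈ 0.6364.


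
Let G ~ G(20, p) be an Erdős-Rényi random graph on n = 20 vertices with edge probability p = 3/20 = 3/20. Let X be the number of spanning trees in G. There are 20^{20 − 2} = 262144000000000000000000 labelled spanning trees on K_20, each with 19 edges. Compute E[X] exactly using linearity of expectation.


K_20 has 20^{20 − 2} = 262144000000000000000000 labelled spanning trees.
For each such spanning tree H, let X_H = 1 if all 19 edges of H are present in G. Then P[X_H = 1] = p^{19} = (3/20)^{19} = 1162261467/5242880000000000000000000.
Summing the indicators: E[X] = Σ_H E[X_H] = 262144000000000000000000 · p^{19} = 262144000000000000000000 · 1162261467/5242880000000000000000000 = 1162261467/20.
Numerically: E[X] ≈ 5.81131e+07.

E[X] = 262144000000000000000000 · (3/20)^{19} = 1162261467/20 ≈ 5.81131e+07.


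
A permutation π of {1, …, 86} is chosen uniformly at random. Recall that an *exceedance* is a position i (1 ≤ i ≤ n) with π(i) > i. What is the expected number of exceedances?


Write X = Σ_{i=1}^{86} X_i, where X_i = 1_{π(i) > i}.
For each fixed i, π(i) is uniform over {1, …, 86} (marginal of a uniform permutation), so P[π(i) > i] = (n − i)/n. Summing: Σ_{i=1}^{86} (n − i)/n = (0 + 1 + … + 85)/86 = 86(86 − 1)/(2·86) = (86 − 1)/2.
Hence E[X] = Σ_{i=1}^{86} (86 − i)/86 = 85/2 ≈ 42.50000.

E[X] = 85/2 = 42.50000.


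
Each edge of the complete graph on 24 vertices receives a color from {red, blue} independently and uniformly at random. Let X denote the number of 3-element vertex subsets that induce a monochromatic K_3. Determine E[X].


Let X = Σ_S X_S over the C(24, 3) = 2024 subsets S of size 3, where X_S = 1 if the K_3 on S is monochromatic.
For a fixed S, the K_3 on S has C(3, 2) = 3 edges. P[all 3 edges red] = (1/2)^3, and likewise for blue, so P[monochromatic] = 2·(1/2)^3 = 2^{1 − 3} = 1/4.
Summing: E[X] = C(24, 3) · 2^{1 − 3} = 2024 · 1/4 = 506.
Numerically: E[X] ≈ 506.00000.

E[X] = C(24,3)·2^(1−C(3,2)) = 506 ≈ 506.00000.


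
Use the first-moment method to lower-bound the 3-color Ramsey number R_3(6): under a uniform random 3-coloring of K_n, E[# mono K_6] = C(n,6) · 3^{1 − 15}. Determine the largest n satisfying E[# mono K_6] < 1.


We need C(n, 6) · 3^{1 − 15} < 1, i.e. C(n, 6) < 3^{15 − 1} = 4782969.
Check values of n near the boundary:
  n = 37: C(37, 6) = 2324784; 2324784 < 4782969? YES
  n = 38: C(38, 6) = 2760681; 2760681 < 4782969? YES
  n = 39: C(39, 6) = 3262623; 3262623 < 4782969? YES
  n = 40: C(40, 6) = 3838380; 3838380 < 4782969? YES
  n = 41: C(41, 6) = 4496388; 4496388 < 4782969? YES
  n = 42: C(42, 6) = 5245786; 5245786 < 4782969? NO
  n = 43: C(43, 6) = 6096454; 6096454 < 4782969? NO
The largest n with C(n, 6) < 4782969 is n = 41 (where E[X] = 1498796/1594323 ≈ 0.9401). Hence R_3(6) > 41, i.e. R_3(6) ≥ 42.

Largest n = 41; hence R_3(6) > 41.


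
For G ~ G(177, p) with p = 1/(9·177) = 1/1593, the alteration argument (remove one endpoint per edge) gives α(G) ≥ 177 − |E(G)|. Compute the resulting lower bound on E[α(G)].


E[|E(G)|] = C(177, 2)·p = 15576 · (1/1593) = 88/9.
E[α(G)] ≥ n − E[|E(G)|] = 177 − 88/9 = 1505/9.
Numerically: ≈ 167.222222.
(This is only a lower bound; the true E[α(G)] may be larger.)

E[α(G)] ≥ 1505/9 ≈ 167.222222.


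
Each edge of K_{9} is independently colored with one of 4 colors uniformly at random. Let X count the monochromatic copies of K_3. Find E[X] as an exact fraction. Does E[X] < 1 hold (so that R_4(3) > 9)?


E[X] = C(9, 3) · 4^{1 − 3} = 84 · 4^{−2} = 84/16.
As a reduced fraction: E[X] = 21/4 ≈ 5.2500000.
Is E[X] < 1? NO.
Since E[X] ≥ 1, the first-moment bound is inconclusive at n = 9; it does NOT by itself certify R_4(3) > 9.

E[X] = 21/4 ≈ 5.2500000; E[X] ≥ 1; first-moment method inconclusive here.


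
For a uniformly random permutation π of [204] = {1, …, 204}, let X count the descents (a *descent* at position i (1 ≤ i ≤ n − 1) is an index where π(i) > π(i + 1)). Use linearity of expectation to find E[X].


Write X = Σ X_I over i = 1, …, 203, with X_I the indicator of one descent.
There are 203 indicators.
For each fixed i, the pair (π(i), π(i+1)) is a uniformly random ordered pair of distinct values from {1, …, 204}; by symmetry P[π(i) > π(i+1)] = 1/2.
By linearity: E[X] = 203 · (1/2) = (204 − 1) · (1/2) = 203/2 ≈ 101.50000.

E[X] = 203/2 = 101.50000.


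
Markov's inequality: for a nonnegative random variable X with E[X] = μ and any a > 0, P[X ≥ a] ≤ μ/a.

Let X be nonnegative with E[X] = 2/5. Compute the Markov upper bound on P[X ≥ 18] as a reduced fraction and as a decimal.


μ = E[X] = 2/5, a = 18.
Markov: P[X ≥ 18] ≤ μ/a = (2/5)/18 = 1/45.
Numerically: ≈ 0.0222.
(Since a = 18 > μ = 0.4000, the bound 1/45 is < 1 and informative.)

P[X ≥ 18] ≤ 1/45 ≈ 0.0222.


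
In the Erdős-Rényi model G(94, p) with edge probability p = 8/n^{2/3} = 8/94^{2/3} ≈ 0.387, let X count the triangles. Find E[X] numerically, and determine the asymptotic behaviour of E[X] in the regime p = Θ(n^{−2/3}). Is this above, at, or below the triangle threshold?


Number of potential triangles: C(94, 3) = 134044.
Each occurs with probability p³ ≈ (0.387)³ ≈ 5.794477e-02.
By linearity: E[X] = C(94, 3)·p³ ≈ 134044 · 5.794477e-02 ≈ 7767.1489.
Since α = 2/3 < 1, p = c/n^{2/3} ≫ 1/n is above the triangle threshold p ~ 1/n. Asymptotically E[X] ~ (c³/6)·n^{3(1−α)} = (8³/6)·n^{1} → ∞; triangles are abundant w.h.p.

E[X] ≈ 7767.1489; in regime p = Θ(1/n^{2/3}) E[X] diverges (above the triangle threshold p ~ 1/n).


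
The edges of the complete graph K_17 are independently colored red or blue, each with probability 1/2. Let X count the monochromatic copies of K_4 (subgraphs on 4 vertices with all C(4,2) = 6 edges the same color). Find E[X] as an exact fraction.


Let X = Σ_S X_S over the C(17, 4) = 2380 subsets S of size 4, where X_S = 1 if the K_4 on S is monochromatic.
For a fixed S, the K_4 on S has C(4, 2) = 6 edges. P[all 6 edges red] = (1/2)^6, and likewise for blue, so P[monochromatic] = 2·(1/2)^6 = 2^{1 − 6} = 1/32.
By linearity of expectation: E[X] = C(17, 4) · 2^{1 − 6} = 2380 · 1/32 = 595/8.
Numerically: E[X] ≈ 74.375.

E[X] = C(17,4)·2^(1−C(4,2)) = 595/8 ≈ 74.375.


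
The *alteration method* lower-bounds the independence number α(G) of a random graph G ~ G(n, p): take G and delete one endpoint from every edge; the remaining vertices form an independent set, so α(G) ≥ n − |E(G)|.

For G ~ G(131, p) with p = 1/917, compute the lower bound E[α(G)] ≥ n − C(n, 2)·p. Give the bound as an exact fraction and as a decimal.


E[|E(G)|] = C(131, 2)·p = 8515 · (1/917) = 65/7.
E[α(G)] ≥ n − E[|E(G)|] = 131 − 65/7 = 852/7.
Numerically: ≈ 121.714286.
(This is only a lower bound; the true E[α(G)] may be larger.)

E[α(G)] ≥ 852/7 ≈ 121.714286.


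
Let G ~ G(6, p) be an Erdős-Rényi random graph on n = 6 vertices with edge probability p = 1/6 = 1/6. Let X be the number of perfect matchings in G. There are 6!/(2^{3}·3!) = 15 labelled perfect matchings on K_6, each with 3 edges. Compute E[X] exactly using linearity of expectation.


K_6 has 6!/(2^{3}·3!) = 15 labelled perfect matchings.
For each such perfect matching H, let X_H = 1 if all 3 edges of H are present in G. Then P[X_H = 1] = p^{3} = (1/6)^{3} = 1/216.
By linearity: E[X] = Σ_H E[X_H] = 15 · p^{3} = 15 · 1/216 = 5/72.
Numerically: E[X] ≈ 0.0694.

E[X] = 15 · (1/6)^{3} = 5/72 ≈ 0.0694.
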